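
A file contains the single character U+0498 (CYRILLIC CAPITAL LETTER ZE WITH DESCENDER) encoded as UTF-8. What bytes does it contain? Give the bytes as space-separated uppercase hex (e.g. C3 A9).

U+0498 = 0x498 = 1176 decimal. In range U+0080–U+07FF → 2-byte form: 110xxxxx 10xxxxxx.
Binary (11 bits): 10010011000.
Split 5+6: 10010 | 011000.
Byte 1: 11010010 = 0xD2.
Byte 2: 10011000 = 0x98.

D2 98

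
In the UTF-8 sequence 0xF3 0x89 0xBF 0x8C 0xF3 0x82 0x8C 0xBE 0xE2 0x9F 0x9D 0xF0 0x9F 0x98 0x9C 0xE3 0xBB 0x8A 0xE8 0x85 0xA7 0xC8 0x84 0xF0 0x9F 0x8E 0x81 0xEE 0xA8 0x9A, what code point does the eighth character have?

U+1F381

Offset 0: leading byte 0xF3 = 11110011 → 4-byte char #1 = F3 89 BF 8C.
Offset 4: leading byte 0xF3 = 11110011 → 4-byte char #2 = F3 82 8C BE.
Offset 8: leading byte 0xE2 = 11100010 → 3-byte char #3 = E2 9F 9D.
Offset 11: leading byte 0xF0 = 11110000 → 4-byte char #4 = F0 9F 98 9C.
Offset 15: leading byte 0xE3 = 11100011 → 3-byte char #5 = E3 BB 8A.
Offset 18: leading byte 0xE8 = 11101000 → 3-byte char #6 = E8 85 A7.
Offset 21: leading byte 0xC8 = 11001000 → 2-byte char #7 = C8 84.
Offset 23: leading byte 0xF0 = 11110000 → 4-byte char #8 = F0 9F 8E 81.
Leading byte 0xF0 = 11110000 matches 11110xxx → 4-byte sequence.
Byte 1: 0xF0 = 11110000, payload 000 (3 bits).
Byte 2: 0x9F = 10011111 (10xxxxxx ✓), payload 011111.
Byte 3: 0x8E = 10001110 (10xxxxxx ✓), payload 001110.
Byte 4: 0x81 = 10000001 (10xxxxxx ✓), payload 000001.
Concatenate: 000011111001110000001 = 0x1F381 (21 bits → U+1F381).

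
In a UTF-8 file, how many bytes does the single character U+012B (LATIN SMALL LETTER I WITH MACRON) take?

2

U+012B = 0x12B. UTF-8 uses 1 byte below 0x80, 2 below 0x800, 3 below 0x10000, 4 up to 0x10FFFF. 0x12B is in U+0080–U+07FF → 2 bytes.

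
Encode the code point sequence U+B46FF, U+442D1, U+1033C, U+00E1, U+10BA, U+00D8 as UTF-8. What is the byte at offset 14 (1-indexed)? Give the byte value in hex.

1-indexed offset 14 is 0-indexed offset 13.
U+B46FF → 4-byte form F2 B4 9B BF at offsets 0–3.
U+442D1 → 4-byte form F1 84 8B 91 at offsets 4–7.
U+1033C → 4-byte form F0 90 8C BC at offsets 8–11.
U+00E1 → 2-byte form C3 A1 at offsets 12–13.
Offset 13 falls in char 4's range; it's byte 2 of C3 A1 = 0xA1.

0xA1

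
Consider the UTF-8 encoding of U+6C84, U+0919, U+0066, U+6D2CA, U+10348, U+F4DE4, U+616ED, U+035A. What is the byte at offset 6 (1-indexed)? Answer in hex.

1-indexed offset 6 is 0-indexed offset 5.
U+6C84 → 3-byte form E6 B2 84 at offsets 0–2.
U+0919 → 3-byte form E0 A4 99 at offsets 3–5.
Offset 5 falls in char 2's range; it's byte 3 of E0 A4 99 = 0x99.

0x99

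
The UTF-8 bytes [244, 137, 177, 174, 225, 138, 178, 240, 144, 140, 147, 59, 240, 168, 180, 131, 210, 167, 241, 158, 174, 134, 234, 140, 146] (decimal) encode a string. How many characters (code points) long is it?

8

Byte at offset 0: 0xF4 = 11110100 → 4-byte char (#1). Advance 4.
Byte at offset 4: 0xE1 = 11100001 → 3-byte char (#2). Advance 3.
Byte at offset 7: 0xF0 = 11110000 → 4-byte char (#3). Advance 4.
Byte at offset 11: 0x3B = 00111011 → 1-byte char (#4). Advance 1.
Byte at offset 12: 0xF0 = 11110000 → 4-byte char (#5). Advance 4.
Byte at offset 16: 0xD2 = 11010010 → 2-byte char (#6). Advance 2.
Byte at offset 18: 0xF1 = 11110001 → 4-byte char (#7). Advance 4.
Byte at offset 22: 0xEA = 11101010 → 3-byte char (#8). Advance 3.
Reached end at offset 25 after 8 code points.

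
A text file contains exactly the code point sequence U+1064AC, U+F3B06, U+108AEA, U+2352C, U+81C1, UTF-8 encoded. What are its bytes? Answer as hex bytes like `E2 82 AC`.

U+1064AC: 4-byte form → F4 86 92 AC.
U+F3B06: 4-byte form → F3 B3 AC 86.
U+108AEA: 4-byte form → F4 88 AB AA.
U+2352C: 4-byte form → F0 A3 94 AC.
U+81C1: 3-byte form → E8 87 81.
Concatenated (19 bytes): F4 86 92 AC F3 B3 AC 86 F4 88 AB AA F0 A3 94 AC E8 87 81.

F4 86 92 AC F3 B3 AC 86 F4 88 AB AA F0 A3 94 AC E8 87 81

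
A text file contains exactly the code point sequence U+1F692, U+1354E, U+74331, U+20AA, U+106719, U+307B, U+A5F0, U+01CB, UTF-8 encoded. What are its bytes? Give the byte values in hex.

F0 9F 9A 92 F0 93 95 8E F1 B4 8C B1 E2 82 AA F4 86 9C 99 E3 81 BB EA 97 B0 C7 8B

U+1F692: 4-byte form → F0 9F 9A 92.
U+1354E: 4-byte form → F0 93 95 8E.
U+74331: 4-byte form → F1 B4 8C B1.
U+20AA: 3-byte form → E2 82 AA.
U+106719: 4-byte form → F4 86 9C 99.
U+307B: 3-byte form → E3 81 BB.
U+A5F0: 3-byte form → EA 97 B0.
U+01CB: 2-byte form → C7 8B.
Concatenated (27 bytes): F0 9F 9A 92 F0 93 95 8E F1 B4 8C B1 E2 82 AA F4 86 9C 99 E3 81 BB EA 97 B0 C7 8B.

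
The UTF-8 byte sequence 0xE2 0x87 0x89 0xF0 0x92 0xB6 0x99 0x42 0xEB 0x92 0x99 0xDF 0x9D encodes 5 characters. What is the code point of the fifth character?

Offset 0: leading byte 0xE2 = 11100010 → 3-byte char #1 = E2 87 89.
Offset 3: leading byte 0xF0 = 11110000 → 4-byte char #2 = F0 92 B6 99.
Offset 7: leading byte 0x42 = 01000010 → 1-byte char #3 = 42.
Offset 8: leading byte 0xEB = 11101011 → 3-byte char #4 = EB 92 99.
Offset 11: leading byte 0xDF = 11011111 → 2-byte char #5 = DF 9D.
Leading byte 0xDF = 11011111 matches 110xxxxx → 2-byte sequence.
Byte 1: 0xDF = 11011111, payload 11111 (5 bits).
Byte 2: 0x9D = 10011101 (10xxxxxx ✓), payload 011101.
Concatenate: 11111011101 = 0x7DD (11 bits → U+07DD).

U+07DD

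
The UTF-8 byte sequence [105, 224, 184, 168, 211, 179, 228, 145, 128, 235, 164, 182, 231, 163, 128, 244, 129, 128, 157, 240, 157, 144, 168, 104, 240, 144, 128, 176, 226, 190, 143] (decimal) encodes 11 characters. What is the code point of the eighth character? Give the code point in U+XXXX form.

Offset 0: leading byte 0x69 = 01101001 → 1-byte char #1 = 69.
Offset 1: leading byte 0xE0 = 11100000 → 3-byte char #2 = E0 B8 A8.
Offset 4: leading byte 0xD3 = 11010011 → 2-byte char #3 = D3 B3.
Offset 6: leading byte 0xE4 = 11100100 → 3-byte char #4 = E4 91 80.
Offset 9: leading byte 0xEB = 11101011 → 3-byte char #5 = EB A4 B6.
Offset 12: leading byte 0xE7 = 11100111 → 3-byte char #6 = E7 A3 80.
Offset 15: leading byte 0xF4 = 11110100 → 4-byte char #7 = F4 81 80 9D.
Offset 19: leading byte 0xF0 = 11110000 → 4-byte char #8 = F0 9D 90 A8.
Leading byte 0xF0 = 11110000 matches 11110xxx → 4-byte sequence.
Byte 1: 0xF0 = 11110000, payload 000 (3 bits).
Byte 2: 0x9D = 10011101 (10xxxxxx ✓), payload 011101.
Byte 3: 0x90 = 10010000 (10xxxxxx ✓), payload 010000.
Byte 4: 0xA8 = 10101000 (10xxxxxx ✓), payload 101000.
Concatenate: 000011101010000101000 = 0x1D428 (21 bits → U+1D428).

U+1D428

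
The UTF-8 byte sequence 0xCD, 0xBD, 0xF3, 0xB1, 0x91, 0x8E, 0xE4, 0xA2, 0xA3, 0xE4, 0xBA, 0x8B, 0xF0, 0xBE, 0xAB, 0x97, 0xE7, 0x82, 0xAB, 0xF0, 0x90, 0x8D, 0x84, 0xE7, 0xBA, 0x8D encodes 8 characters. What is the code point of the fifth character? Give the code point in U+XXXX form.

Offset 0: leading byte 0xCD = 11001101 → 2-byte char #1 = CD BD.
Offset 2: leading byte 0xF3 = 11110011 → 4-byte char #2 = F3 B1 91 8E.
Offset 6: leading byte 0xE4 = 11100100 → 3-byte char #3 = E4 A2 A3.
Offset 9: leading byte 0xE4 = 11100100 → 3-byte char #4 = E4 BA 8B.
Offset 12: leading byte 0xF0 = 11110000 → 4-byte char #5 = F0 BE AB 97.
Leading byte 0xF0 = 11110000 matches 11110xxx → 4-byte sequence.
Byte 1: 0xF0 = 11110000, payload 000 (3 bits).
Byte 2: 0xBE = 10111110 (10xxxxxx ✓), payload 111110.
Byte 3: 0xAB = 10101011 (10xxxxxx ✓), payload 101011.
Byte 4: 0x97 = 10010111 (10xxxxxx ✓), payload 010111.
Concatenate: 000111110101011010111 = 0x3EAD7 (21 bits → U+3EAD7).

U+3EAD7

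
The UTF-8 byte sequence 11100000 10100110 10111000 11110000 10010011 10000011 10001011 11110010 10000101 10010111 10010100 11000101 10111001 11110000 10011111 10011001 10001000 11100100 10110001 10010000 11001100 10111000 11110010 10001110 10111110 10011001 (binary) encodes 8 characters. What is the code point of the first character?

Offset 0: leading byte 0xE0 = 11100000 → 3-byte char #1 = E0 A6 B8.
Leading byte 0xE0 = 11100000 matches 1110xxxx → 3-byte sequence.
Byte 1: 0xE0 = 11100000, payload 0000 (4 bits).
Byte 2: 0xA6 = 10100110 (10xxxxxx ✓), payload 100110.
Byte 3: 0xB8 = 10111000 (10xxxxxx ✓), payload 111000.
Concatenate: 0000100110111000 = 0x9B8 (16 bits → U+09B8).

U+09B8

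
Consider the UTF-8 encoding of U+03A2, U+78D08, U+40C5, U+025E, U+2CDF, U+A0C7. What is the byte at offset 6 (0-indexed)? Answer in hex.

0xE4

U+03A2 → 2-byte form CE A2 at offsets 0–1.
U+78D08 → 4-byte form F1 B8 B4 88 at offsets 2–5.
U+40C5 → 3-byte form E4 83 85 at offsets 6–8.
Offset 6 falls in char 3's range; it's byte 1 of E4 83 85 = 0xE4.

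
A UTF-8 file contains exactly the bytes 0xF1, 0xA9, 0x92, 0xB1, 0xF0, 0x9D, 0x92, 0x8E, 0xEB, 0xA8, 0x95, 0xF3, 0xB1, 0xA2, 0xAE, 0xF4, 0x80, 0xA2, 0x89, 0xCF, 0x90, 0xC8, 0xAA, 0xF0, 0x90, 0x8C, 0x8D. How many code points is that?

Byte at offset 0: 0xF1 = 11110001 → 4-byte char (#1). Advance 4.
Byte at offset 4: 0xF0 = 11110000 → 4-byte char (#2). Advance 4.
Byte at offset 8: 0xEB = 11101011 → 3-byte char (#3). Advance 3.
Byte at offset 11: 0xF3 = 11110011 → 4-byte char (#4). Advance 4.
Byte at offset 15: 0xF4 = 11110100 → 4-byte char (#5). Advance 4.
Byte at offset 19: 0xCF = 11001111 → 2-byte char (#6). Advance 2.
Byte at offset 21: 0xC8 = 11001000 → 2-byte char (#7). Advance 2.
Byte at offset 23: 0xF0 = 11110000 → 4-byte char (#8). Advance 4.
Reached end at offset 27 after 8 code points.

8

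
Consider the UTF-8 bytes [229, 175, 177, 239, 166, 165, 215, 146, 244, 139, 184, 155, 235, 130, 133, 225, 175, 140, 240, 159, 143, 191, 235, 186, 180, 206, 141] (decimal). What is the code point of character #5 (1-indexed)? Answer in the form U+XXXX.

Offset 0: leading byte 0xE5 = 11100101 → 3-byte char #1 = E5 AF B1.
Offset 3: leading byte 0xEF = 11101111 → 3-byte char #2 = EF A6 A5.
Offset 6: leading byte 0xD7 = 11010111 → 2-byte char #3 = D7 92.
Offset 8: leading byte 0xF4 = 11110100 → 4-byte char #4 = F4 8B B8 9B.
Offset 12: leading byte 0xEB = 11101011 → 3-byte char #5 = EB 82 85.
Leading byte 0xEB = 11101011 matches 1110xxxx → 3-byte sequence.
Byte 1: 0xEB = 11101011, payload 1011 (4 bits).
Byte 2: 0x82 = 10000010 (10xxxxxx ✓), payload 000010.
Byte 3: 0x85 = 10000101 (10xxxxxx ✓), payload 000101.
Concatenate: 1011000010000101 = 0xB085 (16 bits → U+B085).

U+B085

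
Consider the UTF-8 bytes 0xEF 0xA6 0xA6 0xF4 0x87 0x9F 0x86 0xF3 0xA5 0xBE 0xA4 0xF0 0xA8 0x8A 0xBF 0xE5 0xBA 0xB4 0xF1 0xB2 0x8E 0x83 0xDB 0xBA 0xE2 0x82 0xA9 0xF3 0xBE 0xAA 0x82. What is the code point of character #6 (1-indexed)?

U+72383

Offset 0: leading byte 0xEF = 11101111 → 3-byte char #1 = EF A6 A6.
Offset 3: leading byte 0xF4 = 11110100 → 4-byte char #2 = F4 87 9F 86.
Offset 7: leading byte 0xF3 = 11110011 → 4-byte char #3 = F3 A5 BE A4.
Offset 11: leading byte 0xF0 = 11110000 → 4-byte char #4 = F0 A8 8A BF.
Offset 15: leading byte 0xE5 = 11100101 → 3-byte char #5 = E5 BA B4.
Offset 18: leading byte 0xF1 = 11110001 → 4-byte char #6 = F1 B2 8E 83.
Leading byte 0xF1 = 11110001 matches 11110xxx → 4-byte sequence.
Byte 1: 0xF1 = 11110001, payload 001 (3 bits).
Byte 2: 0xB2 = 10110010 (10xxxxxx ✓), payload 110010.
Byte 3: 0x8E = 10001110 (10xxxxxx ✓), payload 001110.
Byte 4: 0x83 = 10000011 (10xxxxxx ✓), payload 000011.
Concatenate: 001110010001110000011 = 0x72383 (21 bits → U+72383).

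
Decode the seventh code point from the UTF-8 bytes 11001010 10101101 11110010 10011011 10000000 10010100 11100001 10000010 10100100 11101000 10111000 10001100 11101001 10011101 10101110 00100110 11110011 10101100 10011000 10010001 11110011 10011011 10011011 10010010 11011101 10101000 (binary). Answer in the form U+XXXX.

Offset 0: leading byte 0xCA = 11001010 → 2-byte char #1 = CA AD.
Offset 2: leading byte 0xF2 = 11110010 → 4-byte char #2 = F2 9B 80 94.
Offset 6: leading byte 0xE1 = 11100001 → 3-byte char #3 = E1 82 A4.
Offset 9: leading byte 0xE8 = 11101000 → 3-byte char #4 = E8 B8 8C.
Offset 12: leading byte 0xE9 = 11101001 → 3-byte char #5 = E9 9D AE.
Offset 15: leading byte 0x26 = 00100110 → 1-byte char #6 = 26.
Offset 16: leading byte 0xF3 = 11110011 → 4-byte char #7 = F3 AC 98 91.
Leading byte 0xF3 = 11110011 matches 11110xxx → 4-byte sequence.
Byte 1: 0xF3 = 11110011, payload 011 (3 bits).
Byte 2: 0xAC = 10101100 (10xxxxxx ✓), payload 101100.
Byte 3: 0x98 = 10011000 (10xxxxxx ✓), payload 011000.
Byte 4: 0x91 = 10010001 (10xxxxxx ✓), payload 010001.
Concatenate: 011101100011000010001 = 0xEC611 (21 bits → U+EC611).

U+EC611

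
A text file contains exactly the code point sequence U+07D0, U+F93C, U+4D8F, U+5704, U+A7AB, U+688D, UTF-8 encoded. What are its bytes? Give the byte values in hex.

DF 90 EF A4 BC E4 B6 8F E5 9C 84 EA 9E AB E6 A2 8D

U+07D0: 2-byte form → DF 90.
U+F93C: 3-byte form → EF A4 BC.
U+4D8F: 3-byte form → E4 B6 8F.
U+5704: 3-byte form → E5 9C 84.
U+A7AB: 3-byte form → EA 9E AB.
U+688D: 3-byte form → E6 A2 8D.
Concatenated (17 bytes): DF 90 EF A4 BC E4 B6 8F E5 9C 84 EA 9E AB E6 A2 8D.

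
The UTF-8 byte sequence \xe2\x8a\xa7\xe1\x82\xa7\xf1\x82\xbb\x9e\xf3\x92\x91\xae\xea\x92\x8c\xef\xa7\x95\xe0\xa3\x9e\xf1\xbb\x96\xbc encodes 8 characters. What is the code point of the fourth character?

Offset 0: leading byte 0xE2 = 11100010 → 3-byte char #1 = E2 8A A7.
Offset 3: leading byte 0xE1 = 11100001 → 3-byte char #2 = E1 82 A7.
Offset 6: leading byte 0xF1 = 11110001 → 4-byte char #3 = F1 82 BB 9E.
Offset 10: leading byte 0xF3 = 11110011 → 4-byte char #4 = F3 92 91 AE.
Leading byte 0xF3 = 11110011 matches 11110xxx → 4-byte sequence.
Byte 1: 0xF3 = 11110011, payload 011 (3 bits).
Byte 2: 0x92 = 10010010 (10xxxxxx ✓), payload 010010.
Byte 3: 0x91 = 10010001 (10xxxxxx ✓), payload 010001.
Byte 4: 0xAE = 10101110 (10xxxxxx ✓), payload 101110.
Concatenate: 011010010010001101110 = 0xD246E (21 bits → U+D246E).

U+D246E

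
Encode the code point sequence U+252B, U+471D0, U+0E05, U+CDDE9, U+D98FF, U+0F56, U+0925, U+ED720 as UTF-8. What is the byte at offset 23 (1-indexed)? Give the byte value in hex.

0xA4

1-indexed offset 23 is 0-indexed offset 22.
U+252B → 3-byte form E2 94 AB at offsets 0–2.
U+471D0 → 4-byte form F1 87 87 90 at offsets 3–6.
U+0E05 → 3-byte form E0 B8 85 at offsets 7–9.
U+CDDE9 → 4-byte form F3 8D B7 A9 at offsets 10–13.
U+D98FF → 4-byte form F3 99 A3 BF at offsets 14–17.
U+0F56 → 3-byte form E0 BD 96 at offsets 18–20.
U+0925 → 3-byte form E0 A4 A5 at offsets 21–23.
Offset 22 falls in char 7's range; it's byte 2 of E0 A4 A5 = 0xA4.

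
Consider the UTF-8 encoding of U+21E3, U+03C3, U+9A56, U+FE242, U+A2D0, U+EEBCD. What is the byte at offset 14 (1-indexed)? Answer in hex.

1-indexed offset 14 is 0-indexed offset 13.
U+21E3 → 3-byte form E2 87 A3 at offsets 0–2.
U+03C3 → 2-byte form CF 83 at offsets 3–4.
U+9A56 → 3-byte form E9 A9 96 at offsets 5–7.
U+FE242 → 4-byte form F3 BE 89 82 at offsets 8–11.
U+A2D0 → 3-byte form EA 8B 90 at offsets 12–14.
Offset 13 falls in char 5's range; it's byte 2 of EA 8B 90 = 0x8B.

0x8B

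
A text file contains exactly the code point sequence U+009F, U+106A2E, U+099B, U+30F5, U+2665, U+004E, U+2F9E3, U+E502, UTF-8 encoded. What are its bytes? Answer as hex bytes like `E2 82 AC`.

U+009F: 2-byte form → C2 9F.
U+106A2E: 4-byte form → F4 86 A8 AE.
U+099B: 3-byte form → E0 A6 9B.
U+30F5: 3-byte form → E3 83 B5.
U+2665: 3-byte form → E2 99 A5.
U+004E: 1-byte form → 4E.
U+2F9E3: 4-byte form → F0 AF A7 A3.
U+E502: 3-byte form → EE 94 82.
Concatenated (23 bytes): C2 9F F4 86 A8 AE E0 A6 9B E3 83 B5 E2 99 A5 4E F0 AF A7 A3 EE 94 82.

C2 9F F4 86 A8 AE E0 A6 9B E3 83 B5 E2 99 A5 4E F0 AF A7 A3 EE 94 82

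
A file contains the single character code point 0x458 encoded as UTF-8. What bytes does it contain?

D1 98

U+0458 = 0x458 = 1112 decimal. In range U+0080–U+07FF → 2-byte form: 110xxxxx 10xxxxxx.
Binary (11 bits): 10001011000.
Split 5+6: 10001 | 011000.
Byte 1: 11010001 = 0xD1.
Byte 2: 10011000 = 0x98.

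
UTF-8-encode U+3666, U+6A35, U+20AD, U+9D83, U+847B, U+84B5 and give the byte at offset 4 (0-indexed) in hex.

U+3666 → 3-byte form E3 99 A6 at offsets 0–2.
U+6A35 → 3-byte form E6 A8 B5 at offsets 3–5.
Offset 4 falls in char 2's range; it's byte 2 of E6 A8 B5 = 0xA8.

0xA8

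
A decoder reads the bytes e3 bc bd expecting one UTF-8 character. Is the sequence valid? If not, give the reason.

valid

Leading byte 0xE3 = 11100011 → 3-byte form.
Continuation bytes 0xBC=10111100, 0xBD=10111101 all match 10xxxxxx.
Decoded value 0x3F3D is ≥ 0x800 (shortest form) and not a surrogate.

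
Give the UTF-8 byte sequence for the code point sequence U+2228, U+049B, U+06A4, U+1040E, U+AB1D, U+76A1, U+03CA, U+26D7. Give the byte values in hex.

U+2228: 3-byte form → E2 88 A8.
U+049B: 2-byte form → D2 9B.
U+06A4: 2-byte form → DA A4.
U+1040E: 4-byte form → F0 90 90 8E.
U+AB1D: 3-byte form → EA AC 9D.
U+76A1: 3-byte form → E7 9A A1.
U+03CA: 2-byte form → CF 8A.
U+26D7: 3-byte form → E2 9B 97.
Concatenated (22 bytes): E2 88 A8 D2 9B DA A4 F0 90 90 8E EA AC 9D E7 9A A1 CF 8A E2 9B 97.

E2 88 A8 D2 9B DA A4 F0 90 90 8E EA AC 9D E7 9A A1 CF 8A E2 9B 97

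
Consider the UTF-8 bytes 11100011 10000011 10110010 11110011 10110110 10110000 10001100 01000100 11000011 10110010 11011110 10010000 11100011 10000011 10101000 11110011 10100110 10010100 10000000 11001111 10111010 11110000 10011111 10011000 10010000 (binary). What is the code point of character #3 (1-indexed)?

U+0044

Offset 0: leading byte 0xE3 = 11100011 → 3-byte char #1 = E3 83 B2.
Offset 3: leading byte 0xF3 = 11110011 → 4-byte char #2 = F3 B6 B0 8C.
Offset 7: leading byte 0x44 = 01000100 → 1-byte char #3 = 44.
Leading byte 0x44 = 01000100 matches 0xxxxxxx → 1-byte sequence.
Byte 1: 0x44 = 01000100, payload 1000100 (7 bits).
Concatenate: 1000100 = 0x44 (7 bits → U+0044).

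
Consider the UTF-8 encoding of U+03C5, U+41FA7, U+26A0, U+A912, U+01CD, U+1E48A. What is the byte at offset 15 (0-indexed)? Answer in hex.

0x9E

U+03C5 → 2-byte form CF 85 at offsets 0–1.
U+41FA7 → 4-byte form F1 81 BE A7 at offsets 2–5.
U+26A0 → 3-byte form E2 9A A0 at offsets 6–8.
U+A912 → 3-byte form EA A4 92 at offsets 9–11.
U+01CD → 2-byte form C7 8D at offsets 12–13.
U+1E48A → 4-byte form F0 9E 92 8A at offsets 14–17.
Offset 15 falls in char 6's range; it's byte 2 of F0 9E 92 8A = 0x9E.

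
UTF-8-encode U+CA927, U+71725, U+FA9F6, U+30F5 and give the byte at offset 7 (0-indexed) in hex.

0xA5

U+CA927 → 4-byte form F3 8A A4 A7 at offsets 0–3.
U+71725 → 4-byte form F1 B1 9C A5 at offsets 4–7.
Offset 7 falls in char 2's range; it's byte 4 of F1 B1 9C A5 = 0xA5.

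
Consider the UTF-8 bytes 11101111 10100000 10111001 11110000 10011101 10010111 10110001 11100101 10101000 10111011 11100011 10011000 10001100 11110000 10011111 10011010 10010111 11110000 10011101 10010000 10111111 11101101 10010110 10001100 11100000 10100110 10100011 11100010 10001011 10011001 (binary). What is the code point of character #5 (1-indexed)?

U+1F697

Offset 0: leading byte 0xEF = 11101111 → 3-byte char #1 = EF A0 B9.
Offset 3: leading byte 0xF0 = 11110000 → 4-byte char #2 = F0 9D 97 B1.
Offset 7: leading byte 0xE5 = 11100101 → 3-byte char #3 = E5 A8 BB.
Offset 10: leading byte 0xE3 = 11100011 → 3-byte char #4 = E3 98 8C.
Offset 13: leading byte 0xF0 = 11110000 → 4-byte char #5 = F0 9F 9A 97.
Leading byte 0xF0 = 11110000 matches 11110xxx → 4-byte sequence.
Byte 1: 0xF0 = 11110000, payload 000 (3 bits).
Byte 2: 0x9F = 10011111 (10xxxxxx ✓), payload 011111.
Byte 3: 0x9A = 10011010 (10xxxxxx ✓), payload 011010.
Byte 4: 0x97 = 10010111 (10xxxxxx ✓), payload 010111.
Concatenate: 000011111011010010111 = 0x1F697 (21 bits → U+1F697).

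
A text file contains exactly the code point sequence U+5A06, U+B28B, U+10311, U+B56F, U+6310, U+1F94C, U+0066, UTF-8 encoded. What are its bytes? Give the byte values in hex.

U+5A06: 3-byte form → E5 A8 86.
U+B28B: 3-byte form → EB 8A 8B.
U+10311: 4-byte form → F0 90 8C 91.
U+B56F: 3-byte form → EB 95 AF.
U+6310: 3-byte form → E6 8C 90.
U+1F94C: 4-byte form → F0 9F A5 8C.
U+0066: 1-byte form → 66.
Concatenated (21 bytes): E5 A8 86 EB 8A 8B F0 90 8C 91 EB 95 AF E6 8C 90 F0 9F A5 8C 66.

E5 A8 86 EB 8A 8B F0 90 8C 91 EB 95 AF E6 8C 90 F0 9F A5 8C 66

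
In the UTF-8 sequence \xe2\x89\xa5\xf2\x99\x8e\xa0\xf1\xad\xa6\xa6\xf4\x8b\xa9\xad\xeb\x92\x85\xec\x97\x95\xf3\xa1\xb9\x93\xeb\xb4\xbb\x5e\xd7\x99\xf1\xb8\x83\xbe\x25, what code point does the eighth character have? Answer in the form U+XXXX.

U+BD3B

Offset 0: leading byte 0xE2 = 11100010 → 3-byte char #1 = E2 89 A5.
Offset 3: leading byte 0xF2 = 11110010 → 4-byte char #2 = F2 99 8E A0.
Offset 7: leading byte 0xF1 = 11110001 → 4-byte char #3 = F1 AD A6 A6.
Offset 11: leading byte 0xF4 = 11110100 → 4-byte char #4 = F4 8B A9 AD.
Offset 15: leading byte 0xEB = 11101011 → 3-byte char #5 = EB 92 85.
Offset 18: leading byte 0xEC = 11101100 → 3-byte char #6 = EC 97 95.
Offset 21: leading byte 0xF3 = 11110011 → 4-byte char #7 = F3 A1 B9 93.
Offset 25: leading byte 0xEB = 11101011 → 3-byte char #8 = EB B4 BB.
Leading byte 0xEB = 11101011 matches 1110xxxx → 3-byte sequence.
Byte 1: 0xEB = 11101011, payload 1011 (4 bits).
Byte 2: 0xB4 = 10110100 (10xxxxxx ✓), payload 110100.
Byte 3: 0xBB = 10111011 (10xxxxxx ✓), payload 111011.
Concatenate: 1011110100111011 = 0xBD3B (16 bits → U+BD3B).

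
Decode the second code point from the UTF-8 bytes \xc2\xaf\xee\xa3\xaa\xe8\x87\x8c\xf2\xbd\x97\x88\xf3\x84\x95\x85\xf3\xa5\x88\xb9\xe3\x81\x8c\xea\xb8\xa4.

Offset 0: leading byte 0xC2 = 11000010 → 2-byte char #1 = C2 AF.
Offset 2: leading byte 0xEE = 11101110 → 3-byte char #2 = EE A3 AA.
Leading byte 0xEE = 11101110 matches 1110xxxx → 3-byte sequence.
Byte 1: 0xEE = 11101110, payload 1110 (4 bits).
Byte 2: 0xA3 = 10100011 (10xxxxxx ✓), payload 100011.
Byte 3: 0xAA = 10101010 (10xxxxxx ✓), payload 101010.
Concatenate: 1110100011101010 = 0xE8EA (16 bits → U+E8EA).

U+E8EA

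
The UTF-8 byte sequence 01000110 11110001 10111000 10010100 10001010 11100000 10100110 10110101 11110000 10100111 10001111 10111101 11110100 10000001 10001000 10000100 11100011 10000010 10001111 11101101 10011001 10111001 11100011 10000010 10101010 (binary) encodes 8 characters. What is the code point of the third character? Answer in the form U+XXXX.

U+09B5

Offset 0: leading byte 0x46 = 01000110 → 1-byte char #1 = 46.
Offset 1: leading byte 0xF1 = 11110001 → 4-byte char #2 = F1 B8 94 8A.
Offset 5: leading byte 0xE0 = 11100000 → 3-byte char #3 = E0 A6 B5.
Leading byte 0xE0 = 11100000 matches 1110xxxx → 3-byte sequence.
Byte 1: 0xE0 = 11100000, payload 0000 (4 bits).
Byte 2: 0xA6 = 10100110 (10xxxxxx ✓), payload 100110.
Byte 3: 0xB5 = 10110101 (10xxxxxx ✓), payload 110101.
Concatenate: 0000100110110101 = 0x9B5 (16 bits → U+09B5).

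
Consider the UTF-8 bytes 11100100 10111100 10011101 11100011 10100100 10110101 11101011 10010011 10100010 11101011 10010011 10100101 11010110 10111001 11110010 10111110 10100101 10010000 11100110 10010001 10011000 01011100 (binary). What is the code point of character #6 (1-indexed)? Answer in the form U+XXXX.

U+BE950

Offset 0: leading byte 0xE4 = 11100100 → 3-byte char #1 = E4 BC 9D.
Offset 3: leading byte 0xE3 = 11100011 → 3-byte char #2 = E3 A4 B5.
Offset 6: leading byte 0xEB = 11101011 → 3-byte char #3 = EB 93 A2.
Offset 9: leading byte 0xEB = 11101011 → 3-byte char #4 = EB 93 A5.
Offset 12: leading byte 0xD6 = 11010110 → 2-byte char #5 = D6 B9.
Offset 14: leading byte 0xF2 = 11110010 → 4-byte char #6 = F2 BE A5 90.
Leading byte 0xF2 = 11110010 matches 11110xxx → 4-byte sequence.
Byte 1: 0xF2 = 11110010, payload 010 (3 bits).
Byte 2: 0xBE = 10111110 (10xxxxxx ✓), payload 111110.
Byte 3: 0xA5 = 10100101 (10xxxxxx ✓), payload 100101.
Byte 4: 0x90 = 10010000 (10xxxxxx ✓), payload 010000.
Concatenate: 010111110100101010000 = 0xBE950 (21 bits → U+BE950).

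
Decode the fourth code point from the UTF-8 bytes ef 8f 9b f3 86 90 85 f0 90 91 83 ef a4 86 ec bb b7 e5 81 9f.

U+F906

Offset 0: leading byte 0xEF = 11101111 → 3-byte char #1 = EF 8F 9B.
Offset 3: leading byte 0xF3 = 11110011 → 4-byte char #2 = F3 86 90 85.
Offset 7: leading byte 0xF0 = 11110000 → 4-byte char #3 = F0 90 91 83.
Offset 11: leading byte 0xEF = 11101111 → 3-byte char #4 = EF A4 86.
Leading byte 0xEF = 11101111 matches 1110xxxx → 3-byte sequence.
Byte 1: 0xEF = 11101111, payload 1111 (4 bits).
Byte 2: 0xA4 = 10100100 (10xxxxxx ✓), payload 100100.
Byte 3: 0x86 = 10000110 (10xxxxxx ✓), payload 000110.
Concatenate: 1111100100000110 = 0xF906 (16 bits → U+F906).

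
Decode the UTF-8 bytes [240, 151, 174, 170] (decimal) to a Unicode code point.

U+17BAA

Leading byte 0xF0 = 11110000 matches 11110xxx → 4-byte sequence.
Byte 1: 0xF0 = 11110000, payload 000 (3 bits).
Byte 2: 0x97 = 10010111 (10xxxxxx ✓), payload 010111.
Byte 3: 0xAE = 10101110 (10xxxxxx ✓), payload 101110.
Byte 4: 0xAA = 10101010 (10xxxxxx ✓), payload 101010.
Concatenate: 000010111101110101010 = 0x17BAA (21 bits → U+17BAA).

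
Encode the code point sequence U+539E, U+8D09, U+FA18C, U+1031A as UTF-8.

E5 8E 9E E8 B4 89 F3 BA 86 8C F0 90 8C 9A

U+539E: 3-byte form → E5 8E 9E.
U+8D09: 3-byte form → E8 B4 89.
U+FA18C: 4-byte form → F3 BA 86 8C.
U+1031A: 4-byte form → F0 90 8C 9A.
Concatenated (14 bytes): E5 8E 9E E8 B4 89 F3 BA 86 8C F0 90 8C 9A.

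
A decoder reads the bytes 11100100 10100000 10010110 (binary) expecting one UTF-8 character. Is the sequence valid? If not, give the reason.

valid

Leading byte 0xE4 = 11100100 → 3-byte form.
Continuation bytes 0xA0=10100000, 0x96=10010110 all match 10xxxxxx.
Decoded value 0x4816 is ≥ 0x800 (shortest form) and not a surrogate.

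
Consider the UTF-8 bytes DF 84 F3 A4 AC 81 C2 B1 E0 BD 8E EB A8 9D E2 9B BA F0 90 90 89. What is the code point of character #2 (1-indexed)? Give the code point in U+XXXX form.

U+E4B01

Offset 0: leading byte 0xDF = 11011111 → 2-byte char #1 = DF 84.
Offset 2: leading byte 0xF3 = 11110011 → 4-byte char #2 = F3 A4 AC 81.
Leading byte 0xF3 = 11110011 matches 11110xxx → 4-byte sequence.
Byte 1: 0xF3 = 11110011, payload 011 (3 bits).
Byte 2: 0xA4 = 10100100 (10xxxxxx ✓), payload 100100.
Byte 3: 0xAC = 10101100 (10xxxxxx ✓), payload 101100.
Byte 4: 0x81 = 10000001 (10xxxxxx ✓), payload 000001.
Concatenate: 011100100101100000001 = 0xE4B01 (21 bits → U+E4B01).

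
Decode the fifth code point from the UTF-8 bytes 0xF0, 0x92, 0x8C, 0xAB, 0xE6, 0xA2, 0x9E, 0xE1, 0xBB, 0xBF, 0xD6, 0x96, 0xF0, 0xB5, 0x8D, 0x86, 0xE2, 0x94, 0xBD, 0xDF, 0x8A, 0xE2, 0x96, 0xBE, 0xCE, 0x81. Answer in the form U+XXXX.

Offset 0: leading byte 0xF0 = 11110000 → 4-byte char #1 = F0 92 8C AB.
Offset 4: leading byte 0xE6 = 11100110 → 3-byte char #2 = E6 A2 9E.
Offset 7: leading byte 0xE1 = 11100001 → 3-byte char #3 = E1 BB BF.
Offset 10: leading byte 0xD6 = 11010110 → 2-byte char #4 = D6 96.
Offset 12: leading byte 0xF0 = 11110000 → 4-byte char #5 = F0 B5 8D 86.
Leading byte 0xF0 = 11110000 matches 11110xxx → 4-byte sequence.
Byte 1: 0xF0 = 11110000, payload 000 (3 bits).
Byte 2: 0xB5 = 10110101 (10xxxxxx ✓), payload 110101.
Byte 3: 0x8D = 10001101 (10xxxxxx ✓), payload 001101.
Byte 4: 0x86 = 10000110 (10xxxxxx ✓), payload 000110.
Concatenate: 000110101001101000110 = 0x35346 (21 bits → U+35346).

U+35346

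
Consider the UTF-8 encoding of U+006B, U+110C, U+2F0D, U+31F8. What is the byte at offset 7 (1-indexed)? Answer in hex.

1-indexed offset 7 is 0-indexed offset 6.
U+006B → 1-byte form 6B at offsets 0–0.
U+110C → 3-byte form E1 84 8C at offsets 1–3.
U+2F0D → 3-byte form E2 BC 8D at offsets 4–6.
Offset 6 falls in char 3's range; it's byte 3 of E2 BC 8D = 0x8D.

0x8D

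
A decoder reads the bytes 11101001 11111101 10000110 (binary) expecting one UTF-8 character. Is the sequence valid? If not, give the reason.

Leading byte 0xE9 = 11101001 → 3-byte form.
Byte 2 is 0xFD = 11111101, which is not 10xxxxxx — expected a continuation byte.

invalid (non-continuation byte where continuation expected)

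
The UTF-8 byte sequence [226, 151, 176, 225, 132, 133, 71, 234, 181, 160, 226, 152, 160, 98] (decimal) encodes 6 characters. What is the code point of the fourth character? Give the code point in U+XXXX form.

U+AD60

Offset 0: leading byte 0xE2 = 11100010 → 3-byte char #1 = E2 97 B0.
Offset 3: leading byte 0xE1 = 11100001 → 3-byte char #2 = E1 84 85.
Offset 6: leading byte 0x47 = 01000111 → 1-byte char #3 = 47.
Offset 7: leading byte 0xEA = 11101010 → 3-byte char #4 = EA B5 A0.
Leading byte 0xEA = 11101010 matches 1110xxxx → 3-byte sequence.
Byte 1: 0xEA = 11101010, payload 1010 (4 bits).
Byte 2: 0xB5 = 10110101 (10xxxxxx ✓), payload 110101.
Byte 3: 0xA0 = 10100000 (10xxxxxx ✓), payload 100000.
Concatenate: 1010110101100000 = 0xAD60 (16 bits → U+AD60).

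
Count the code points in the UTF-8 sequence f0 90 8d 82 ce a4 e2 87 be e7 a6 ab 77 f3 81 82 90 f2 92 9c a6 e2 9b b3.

Byte at offset 0: 0xF0 = 11110000 → 4-byte char (#1). Advance 4.
Byte at offset 4: 0xCE = 11001110 → 2-byte char (#2). Advance 2.
Byte at offset 6: 0xE2 = 11100010 → 3-byte char (#3). Advance 3.
Byte at offset 9: 0xE7 = 11100111 → 3-byte char (#4). Advance 3.
Byte at offset 12: 0x77 = 01110111 → 1-byte char (#5). Advance 1.
Byte at offset 13: 0xF3 = 11110011 → 4-byte char (#6). Advance 4.
Byte at offset 17: 0xF2 = 11110010 → 4-byte char (#7). Advance 4.
Byte at offset 21: 0xE2 = 11100010 → 3-byte char (#8). Advance 3.
Reached end at offset 24 after 8 code points.

8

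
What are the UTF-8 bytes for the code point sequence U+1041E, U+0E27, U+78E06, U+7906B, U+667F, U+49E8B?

U+1041E: 4-byte form → F0 90 90 9E.
U+0E27: 3-byte form → E0 B8 A7.
U+78E06: 4-byte form → F1 B8 B8 86.
U+7906B: 4-byte form → F1 B9 81 AB.
U+667F: 3-byte form → E6 99 BF.
U+49E8B: 4-byte form → F1 89 BA 8B.
Concatenated (22 bytes): F0 90 90 9E E0 B8 A7 F1 B8 B8 86 F1 B9 81 AB E6 99 BF F1 89 BA 8B.

F0 90 90 9E E0 B8 A7 F1 B8 B8 86 F1 B9 81 AB E6 99 BF F1 89 BA 8B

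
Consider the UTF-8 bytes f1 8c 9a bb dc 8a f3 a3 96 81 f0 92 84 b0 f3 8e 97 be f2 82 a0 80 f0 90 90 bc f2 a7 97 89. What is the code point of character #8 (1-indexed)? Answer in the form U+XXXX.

Offset 0: leading byte 0xF1 = 11110001 → 4-byte char #1 = F1 8C 9A BB.
Offset 4: leading byte 0xDC = 11011100 → 2-byte char #2 = DC 8A.
Offset 6: leading byte 0xF3 = 11110011 → 4-byte char #3 = F3 A3 96 81.
Offset 10: leading byte 0xF0 = 11110000 → 4-byte char #4 = F0 92 84 B0.
Offset 14: leading byte 0xF3 = 11110011 → 4-byte char #5 = F3 8E 97 BE.
Offset 18: leading byte 0xF2 = 11110010 → 4-byte char #6 = F2 82 A0 80.
Offset 22: leading byte 0xF0 = 11110000 → 4-byte char #7 = F0 90 90 BC.
Offset 26: leading byte 0xF2 = 11110010 → 4-byte char #8 = F2 A7 97 89.
Leading byte 0xF2 = 11110010 matches 11110xxx → 4-byte sequence.
Byte 1: 0xF2 = 11110010, payload 010 (3 bits).
Byte 2: 0xA7 = 10100111 (10xxxxxx ✓), payload 100111.
Byte 3: 0x97 = 10010111 (10xxxxxx ✓), payload 010111.
Byte 4: 0x89 = 10001001 (10xxxxxx ✓), payload 001001.
Concatenate: 010100111010111001001 = 0xA75C9 (21 bits → U+A75C9).

U+A75C9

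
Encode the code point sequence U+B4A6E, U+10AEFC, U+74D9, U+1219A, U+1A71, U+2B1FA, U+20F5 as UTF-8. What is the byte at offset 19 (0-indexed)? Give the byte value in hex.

U+B4A6E → 4-byte form F2 B4 A9 AE at offsets 0–3.
U+10AEFC → 4-byte form F4 8A BB BC at offsets 4–7.
U+74D9 → 3-byte form E7 93 99 at offsets 8–10.
U+1219A → 4-byte form F0 92 86 9A at offsets 11–14.
U+1A71 → 3-byte form E1 A9 B1 at offsets 15–17.
U+2B1FA → 4-byte form F0 AB 87 BA at offsets 18–21.
Offset 19 falls in char 6's range; it's byte 2 of F0 AB 87 BA = 0xAB.

0xAB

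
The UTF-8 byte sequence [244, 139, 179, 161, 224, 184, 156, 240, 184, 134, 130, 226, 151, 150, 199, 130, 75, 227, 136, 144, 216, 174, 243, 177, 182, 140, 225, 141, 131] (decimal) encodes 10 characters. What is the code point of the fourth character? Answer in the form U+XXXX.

U+25D6

Offset 0: leading byte 0xF4 = 11110100 → 4-byte char #1 = F4 8B B3 A1.
Offset 4: leading byte 0xE0 = 11100000 → 3-byte char #2 = E0 B8 9C.
Offset 7: leading byte 0xF0 = 11110000 → 4-byte char #3 = F0 B8 86 82.
Offset 11: leading byte 0xE2 = 11100010 → 3-byte char #4 = E2 97 96.
Leading byte 0xE2 = 11100010 matches 1110xxxx → 3-byte sequence.
Byte 1: 0xE2 = 11100010, payload 0010 (4 bits).
Byte 2: 0x97 = 10010111 (10xxxxxx ✓), payload 010111.
Byte 3: 0x96 = 10010110 (10xxxxxx ✓), payload 010110.
Concatenate: 0010010111010110 = 0x25D6 (16 bits → U+25D6).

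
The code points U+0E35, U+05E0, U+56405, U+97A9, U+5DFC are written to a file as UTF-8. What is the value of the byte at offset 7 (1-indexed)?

0x96

1-indexed offset 7 is 0-indexed offset 6.
U+0E35 → 3-byte form E0 B8 B5 at offsets 0–2.
U+05E0 → 2-byte form D7 A0 at offsets 3–4.
U+56405 → 4-byte form F1 96 90 85 at offsets 5–8.
Offset 6 falls in char 3's range; it's byte 2 of F1 96 90 85 = 0x96.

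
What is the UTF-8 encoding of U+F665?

EF 99 A5

U+F665 = 0xF665 = 63077 decimal. In range U+0800–U+FFFF → 3-byte form: 1110xxxx 10xxxxxx 10xxxxxx.
Binary (16 bits): 1111011001100101.
Split 4+6+6: 1111 | 011001 | 100101.
Byte 1: 11101111 = 0xEF.
Byte 2: 10011001 = 0x99.
Byte 3: 10100101 = 0xA5.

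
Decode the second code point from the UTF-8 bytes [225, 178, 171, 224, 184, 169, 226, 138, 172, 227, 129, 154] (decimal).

U+0E29

Offset 0: leading byte 0xE1 = 11100001 → 3-byte char #1 = E1 B2 AB.
Offset 3: leading byte 0xE0 = 11100000 → 3-byte char #2 = E0 B8 A9.
Leading byte 0xE0 = 11100000 matches 1110xxxx → 3-byte sequence.
Byte 1: 0xE0 = 11100000, payload 0000 (4 bits).
Byte 2: 0xB8 = 10111000 (10xxxxxx ✓), payload 111000.
Byte 3: 0xA9 = 10101001 (10xxxxxx ✓), payload 101001.
Concatenate: 0000111000101001 = 0xE29 (16 bits → U+0E29).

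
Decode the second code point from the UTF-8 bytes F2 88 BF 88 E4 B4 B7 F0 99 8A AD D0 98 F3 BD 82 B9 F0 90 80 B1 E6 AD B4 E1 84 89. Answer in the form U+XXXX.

Offset 0: leading byte 0xF2 = 11110010 → 4-byte char #1 = F2 88 BF 88.
Offset 4: leading byte 0xE4 = 11100100 → 3-byte char #2 = E4 B4 B7.
Leading byte 0xE4 = 11100100 matches 1110xxxx → 3-byte sequence.
Byte 1: 0xE4 = 11100100, payload 0100 (4 bits).
Byte 2: 0xB4 = 10110100 (10xxxxxx ✓), payload 110100.
Byte 3: 0xB7 = 10110111 (10xxxxxx ✓), payload 110111.
Concatenate: 0100110100110111 = 0x4D37 (16 bits → U+4D37).

U+4D37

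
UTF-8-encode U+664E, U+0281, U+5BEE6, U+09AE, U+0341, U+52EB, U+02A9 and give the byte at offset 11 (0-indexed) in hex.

0xAE

U+664E → 3-byte form E6 99 8E at offsets 0–2.
U+0281 → 2-byte form CA 81 at offsets 3–4.
U+5BEE6 → 4-byte form F1 9B BB A6 at offsets 5–8.
U+09AE → 3-byte form E0 A6 AE at offsets 9–11.
Offset 11 falls in char 4's range; it's byte 3 of E0 A6 AE = 0xAE.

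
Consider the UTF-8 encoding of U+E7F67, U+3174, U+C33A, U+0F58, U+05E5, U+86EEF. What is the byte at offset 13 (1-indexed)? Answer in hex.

1-indexed offset 13 is 0-indexed offset 12.
U+E7F67 → 4-byte form F3 A7 BD A7 at offsets 0–3.
U+3174 → 3-byte form E3 85 B4 at offsets 4–6.
U+C33A → 3-byte form EC 8C BA at offsets 7–9.
U+0F58 → 3-byte form E0 BD 98 at offsets 10–12.
Offset 12 falls in char 4's range; it's byte 3 of E0 BD 98 = 0x98.

0x98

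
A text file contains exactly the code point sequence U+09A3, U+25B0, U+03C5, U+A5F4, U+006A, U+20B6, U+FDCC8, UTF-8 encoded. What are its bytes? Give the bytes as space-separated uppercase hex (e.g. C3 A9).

U+09A3: 3-byte form → E0 A6 A3.
U+25B0: 3-byte form → E2 96 B0.
U+03C5: 2-byte form → CF 85.
U+A5F4: 3-byte form → EA 97 B4.
U+006A: 1-byte form → 6A.
U+20B6: 3-byte form → E2 82 B6.
U+FDCC8: 4-byte form → F3 BD B3 88.
Concatenated (19 bytes): E0 A6 A3 E2 96 B0 CF 85 EA 97 B4 6A E2 82 B6 F3 BD B3 88.

E0 A6 A3 E2 96 B0 CF 85 EA 97 B4 6A E2 82 B6 F3 BD B3 88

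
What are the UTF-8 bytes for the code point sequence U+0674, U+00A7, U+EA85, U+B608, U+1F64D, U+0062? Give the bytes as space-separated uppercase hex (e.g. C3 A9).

U+0674: 2-byte form → D9 B4.
U+00A7: 2-byte form → C2 A7.
U+EA85: 3-byte form → EE AA 85.
U+B608: 3-byte form → EB 98 88.
U+1F64D: 4-byte form → F0 9F 99 8D.
U+0062: 1-byte form → 62.
Concatenated (15 bytes): D9 B4 C2 A7 EE AA 85 EB 98 88 F0 9F 99 8D 62.

D9 B4 C2 A7 EE AA 85 EB 98 88 F0 9F 99 8D 62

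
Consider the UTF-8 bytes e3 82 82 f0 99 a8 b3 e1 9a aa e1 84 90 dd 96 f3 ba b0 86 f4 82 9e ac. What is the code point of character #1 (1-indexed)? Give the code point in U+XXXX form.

U+3082

Offset 0: leading byte 0xE3 = 11100011 → 3-byte char #1 = E3 82 82.
Leading byte 0xE3 = 11100011 matches 1110xxxx → 3-byte sequence.
Byte 1: 0xE3 = 11100011, payload 0011 (4 bits).
Byte 2: 0x82 = 10000010 (10xxxxxx ✓), payload 000010.
Byte 3: 0x82 = 10000010 (10xxxxxx ✓), payload 000010.
Concatenate: 0011000010000010 = 0x3082 (16 bits → U+3082).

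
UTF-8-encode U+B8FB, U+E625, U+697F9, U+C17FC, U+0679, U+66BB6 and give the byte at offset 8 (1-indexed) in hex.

1-indexed offset 8 is 0-indexed offset 7.
U+B8FB → 3-byte form EB A3 BB at offsets 0–2.
U+E625 → 3-byte form EE 98 A5 at offsets 3–5.
U+697F9 → 4-byte form F1 A9 9F B9 at offsets 6–9.
Offset 7 falls in char 3's range; it's byte 2 of F1 A9 9F B9 = 0xA9.

0xA9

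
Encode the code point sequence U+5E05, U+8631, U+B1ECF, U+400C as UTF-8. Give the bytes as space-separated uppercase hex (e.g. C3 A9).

E5 B8 85 E8 98 B1 F2 B1 BB 8F E4 80 8C

U+5E05: 3-byte form → E5 B8 85.
U+8631: 3-byte form → E8 98 B1.
U+B1ECF: 4-byte form → F2 B1 BB 8F.
U+400C: 3-byte form → E4 80 8C.
Concatenated (13 bytes): E5 B8 85 E8 98 B1 F2 B1 BB 8F E4 80 8C.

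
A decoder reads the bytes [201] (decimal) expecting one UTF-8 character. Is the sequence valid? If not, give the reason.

Leading byte 0xC9 = 11001001 → 2-byte form, but only 1 byte is present.

invalid (sequence truncated)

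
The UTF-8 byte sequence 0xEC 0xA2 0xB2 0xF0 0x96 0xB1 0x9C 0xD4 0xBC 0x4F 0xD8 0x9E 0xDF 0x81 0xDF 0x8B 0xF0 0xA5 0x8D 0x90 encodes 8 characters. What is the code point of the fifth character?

U+061E

Offset 0: leading byte 0xEC = 11101100 → 3-byte char #1 = EC A2 B2.
Offset 3: leading byte 0xF0 = 11110000 → 4-byte char #2 = F0 96 B1 9C.
Offset 7: leading byte 0xD4 = 11010100 → 2-byte char #3 = D4 BC.
Offset 9: leading byte 0x4F = 01001111 → 1-byte char #4 = 4F.
Offset 10: leading byte 0xD8 = 11011000 → 2-byte char #5 = D8 9E.
Leading byte 0xD8 = 11011000 matches 110xxxxx → 2-byte sequence.
Byte 1: 0xD8 = 11011000, payload 11000 (5 bits).
Byte 2: 0x9E = 10011110 (10xxxxxx ✓), payload 011110.
Concatenate: 11000011110 = 0x61E (11 bits → U+061E).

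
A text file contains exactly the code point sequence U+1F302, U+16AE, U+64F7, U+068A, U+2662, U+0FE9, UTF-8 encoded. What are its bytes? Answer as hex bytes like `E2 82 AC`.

F0 9F 8C 82 E1 9A AE E6 93 B7 DA 8A E2 99 A2 E0 BF A9

U+1F302: 4-byte form → F0 9F 8C 82.
U+16AE: 3-byte form → E1 9A AE.
U+64F7: 3-byte form → E6 93 B7.
U+068A: 2-byte form → DA 8A.
U+2662: 3-byte form → E2 99 A2.
U+0FE9: 3-byte form → E0 BF A9.
Concatenated (18 bytes): F0 9F 8C 82 E1 9A AE E6 93 B7 DA 8A E2 99 A2 E0 BF A9.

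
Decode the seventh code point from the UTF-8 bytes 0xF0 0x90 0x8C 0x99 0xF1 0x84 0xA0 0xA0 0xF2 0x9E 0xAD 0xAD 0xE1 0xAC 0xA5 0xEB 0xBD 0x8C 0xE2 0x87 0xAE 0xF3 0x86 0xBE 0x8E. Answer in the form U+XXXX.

Offset 0: leading byte 0xF0 = 11110000 → 4-byte char #1 = F0 90 8C 99.
Offset 4: leading byte 0xF1 = 11110001 → 4-byte char #2 = F1 84 A0 A0.
Offset 8: leading byte 0xF2 = 11110010 → 4-byte char #3 = F2 9E AD AD.
Offset 12: leading byte 0xE1 = 11100001 → 3-byte char #4 = E1 AC A5.
Offset 15: leading byte 0xEB = 11101011 → 3-byte char #5 = EB BD 8C.
Offset 18: leading byte 0xE2 = 11100010 → 3-byte char #6 = E2 87 AE.
Offset 21: leading byte 0xF3 = 11110011 → 4-byte char #7 = F3 86 BE 8E.
Leading byte 0xF3 = 11110011 matches 11110xxx → 4-byte sequence.
Byte 1: 0xF3 = 11110011, payload 011 (3 bits).
Byte 2: 0x86 = 10000110 (10xxxxxx ✓), payload 000110.
Byte 3: 0xBE = 10111110 (10xxxxxx ✓), payload 111110.
Byte 4: 0x8E = 10001110 (10xxxxxx ✓), payload 001110.
Concatenate: 011000110111110001110 = 0xC6F8E (21 bits → U+C6F8E).

U+C6F8E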